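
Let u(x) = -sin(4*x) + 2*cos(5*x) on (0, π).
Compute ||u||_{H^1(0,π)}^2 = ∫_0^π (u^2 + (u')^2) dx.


||u||_{H^1(0,π)}^2 = 832/9 + 121*π/2

u'(x) = -10*sin(5*x) - 4*cos(4*x).
Expand u² and (u')² and integrate term by term on (0, π), using: for integers n ≥ 1, ∫_0^π sin²(nx) dx = ∫_0^π cos²(nx) dx = π/2; for n ≠ n', ∫_0^π sin(nx)sin(n'x) dx = ∫_0^π cos(nx)cos(n'x) dx = 0; and by product-to-sum, ∫_0^π sin(nx)cos(n'x) dx = ½∫_0^π [sin((n+n')x) + sin((n−n')x)] dx, which is 0 when n+n' is even and 2n/(n²−n'²) when n+n' is odd (it need not vanish on (0, π)).
  u² squared terms: (-1)²·∫sin(4x)² dx = 1·π/2 = π/2;  (2)²·∫cos(5x)² dx = 4·π/2 = 2*π.
  u² cross terms: 2·(-1)·(2)·∫sin(4x)·cos(5x) dx = -4·(-8/9) = 32/9.
  So ∫_0^π u² dx = π/2 + 2*π + 32/9 = 32/9 + 5*π/2.
  (u')² squared terms: (-10)²·∫sin(5x)² dx = 100·π/2 = 50*π;  (-4)²·∫cos(4x)² dx = 16·π/2 = 8*π.
  (u')² cross terms: 2·(-10)·(-4)·∫sin(5x)·cos(4x) dx = 80·(10/9) = 800/9.
  So ∫_0^π (u')² dx = 50*π + 8*π + 800/9 = 800/9 + 58*π.
||u||_{H^1}^2 = (32/9 + 5*π/2) + (800/9 + 58*π) = 832/9 + 121*π/2.


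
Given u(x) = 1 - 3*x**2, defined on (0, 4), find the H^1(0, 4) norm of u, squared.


||u||_{H^1}^2 = 12436/5

The H^1 norm (squared) on an interval (0, L) is
  ||u||_{H^1}^2 = ∫_0^L u(x)^2 dx + ∫_0^L u'(x)^2 dx.
Compute u'(x) = -6*x.
Then u(x)^2 = 9*x**4 - 6*x**2 + 1 and u'(x)^2 = 36*x**2.
Integrate each monomial from 0 to 4 using ∫_0^4 c·x^n dx = c·4^(n+1)/(n+1):
  ∫_0^4 u(x)^2 dx = ∫_0^4 (9*x^4 - 6*x^2 + 1) dx. Term by term:
    ∫_0^4 9*x^4 dx = 9216/5;  ∫_0^4 -6*x^2 dx = -128;  ∫_0^4 1 dx = 4.
  Sum: 9216/5 − 128 + 4 = 8596/5.
  ∫_0^4 u'(x)^2 dx = ∫_0^4 (36*x^2) dx. Term by term:
    ∫_0^4 36*x^2 dx = 768.
Adding: ||u||_{H^1}^2 = 8596/5 + 768 = 12436/5.


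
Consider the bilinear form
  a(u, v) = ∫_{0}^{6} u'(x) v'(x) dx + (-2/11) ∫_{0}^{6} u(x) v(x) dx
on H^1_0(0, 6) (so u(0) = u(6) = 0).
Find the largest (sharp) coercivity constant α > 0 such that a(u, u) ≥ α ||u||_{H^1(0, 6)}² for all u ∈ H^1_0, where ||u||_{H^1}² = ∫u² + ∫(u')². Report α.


α = (-72/11 + π^2)/(π^2 + 36)

Coercivity of a(·,·) on H^1_0(0, 6) means a(u, u) ≥ α ||u||_{H^1}² for every u ∈ H^1_0.
The interval has length L = 6, and Poincaré/coercivity depend only on L. Here a(u, u) = ∫(u')² + (-2/11)·∫u².
Here c = -2/11 < 0 with |c| < (π/L)² = π^2/36, so coercivity still holds. The condition a(u,u) ≥ α||u||_{H^1}² reads (1−α)∫(u')² ≥ (α−c)∫u². Any admissible α is ≤ 1 (rapidly oscillating u have ∫u²/∫(u')² → 0), and α = 1 would force 0 ≥ (1−c)∫u², impossible since c < 1; so 1−α > 0. By the sharp Poincaré inequality on H^1_0 of an interval of length L, ∫(u')² ≥ (π/L)²∫u² with equality for the first sine mode sin(π(x−x₀)/L) (x₀ the left endpoint), so the inequality holds for all u iff (1−α)(π/L)² ≥ α − c, i.e. α ≤ ((π/L)² + c)/((π/L)² + 1) = (1 + c(L/π)²)/(1 + (L/π)²). (Direct route, valid since c ≤ 0: Poincaré gives c∫u² ≥ c(L/π)²∫(u')², so a(u,u) ≥ (1 + c(L/π)²)∫(u')², while ||u||_{H^1}² ≤ (1 + (L/π)²)∫(u')²; dividing yields the same α.) With (π/L)² = π^2/36 and c = -2/11, the largest admissible constant is α = ((π/L)² + c)/((π/L)² + 1).
Simplifying, α = (-72/11 + π^2)/(π^2 + 36).


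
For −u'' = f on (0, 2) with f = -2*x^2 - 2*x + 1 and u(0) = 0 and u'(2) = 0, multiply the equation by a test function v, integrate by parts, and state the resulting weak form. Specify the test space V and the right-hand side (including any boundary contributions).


V = {v ∈ H^1(0, 2) : v(0) = 0} (test functions vanish at x = 0 where u is specified); weak form: ∫_0^2 u'v' dx = ∫_0^2 (-2*x^2 - 2*x + 1) v dx for all v ∈ V.

Multiply both sides by a test function v and integrate from 0 to 2:
  ∫_0^2 −u''(x) v(x) dx = ∫_0^2 f(x) v(x) dx.
Integrate the LHS by parts once:
  ∫_0^2 −u'' v dx = −[u'(x) v(x)]_0^2 + ∫_0^2 u'(x) v'(x) dx.
Thus ∫_0^2 u'(x) v'(x) dx = ∫_0^2 f(x) v(x) dx + [u'(x) v(x)]_0^2.
Choose V so that boundary terms are either known or forced to vanish.
Mixed BC: u(0) = 0 (Dirichlet) and u'(2) = 0 (Neumann). Define V = {v ∈ H^1(0, 2) : v(0) = 0}. Then [u' v]_0^2 = u'(2)·v(2) − u'(0)·0 = 0.
Weak formulation: find u (satisfying any essential BC) such that ∫_0^2 u'(x) v'(x) dx = ∫_0^2 f v dx for all v ∈ V (Dirichlet at 0 absorbed into V; the Neumann datum at x = 2 is zero, so no boundary term remains).
Substituting f(x) = -2*x^2 - 2*x + 1, the right-hand side is ∫_0^2 (-2*x^2 - 2*x + 1) v dx.


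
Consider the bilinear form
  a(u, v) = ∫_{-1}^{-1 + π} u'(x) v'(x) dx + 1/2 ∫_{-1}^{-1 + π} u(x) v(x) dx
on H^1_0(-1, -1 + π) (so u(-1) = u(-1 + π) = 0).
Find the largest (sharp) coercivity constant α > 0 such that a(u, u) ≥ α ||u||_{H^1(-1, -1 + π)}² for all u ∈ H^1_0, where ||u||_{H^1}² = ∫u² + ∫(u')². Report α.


α = 3/4

Coercivity of a(·,·) on H^1_0(-1, -1 + π) means a(u, u) ≥ α ||u||_{H^1}² for every u ∈ H^1_0.
The interval has length L = π, and Poincaré/coercivity depend only on L. Here a(u, u) = ∫(u')² + (1/2)·∫u².
Here 0 < c = 1/2 < 1. The condition a(u,u) ≥ α||u||_{H^1}² reads (1−α)∫(u')² ≥ (α−c)∫u². Any admissible α is ≤ 1 (rapidly oscillating u have ∫u²/∫(u')² → 0), and α = 1 would force 0 ≥ (1−c)∫u², impossible since c < 1; so 1−α > 0. By the sharp Poincaré inequality on H^1_0 of an interval of length L, ∫(u')² ≥ (π/L)²∫u² with equality for the first sine mode sin(π(x−x₀)/L) (x₀ the left endpoint), so the inequality holds for all u iff (1−α)(π/L)² ≥ α − c, i.e. α ≤ ((π/L)² + c)/((π/L)² + 1) = (1 + c(L/π)²)/(1 + (L/π)²). With (π/L)² = 1 and c = 1/2, the largest admissible constant is α = ((π/L)² + c)/((π/L)² + 1).
Simplifying, α = 3/4.


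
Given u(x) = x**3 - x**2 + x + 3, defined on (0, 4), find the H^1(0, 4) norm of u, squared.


||u||_{H^1}^2 = 323768/105

The H^1 norm (squared) on an interval (0, L) is
  ||u||_{H^1}^2 = ∫_0^L u(x)^2 dx + ∫_0^L u'(x)^2 dx.
Compute u'(x) = 3*x**2 - 2*x + 1.
Then u(x)^2 = x**6 - 2*x**5 + 3*x**4 + 4*x**3 - 5*x**2 + 6*x + 9 and u'(x)^2 = 9*x**4 - 12*x**3 + 10*x**2 - 4*x + 1.
Integrate each monomial from 0 to 4 using ∫_0^4 c·x^n dx = c·4^(n+1)/(n+1):
  ∫_0^4 u(x)^2 dx = ∫_0^4 (x^6 - 2*x^5 + 3*x^4 + 4*x^3 - 5*x^2 + 6*x + 9) dx. Term by term:
    ∫_0^4 x^6 dx = 16384/7;  ∫_0^4 -2*x^5 dx = -4096/3;  ∫_0^4 3*x^4 dx = 3072/5;
    ∫_0^4 4*x^3 dx = 256;  ∫_0^4 -5*x^2 dx = -320/3;  ∫_0^4 6*x dx = 48;
    ∫_0^4 9 dx = 36.
  Sum: 16384/7 − 4096/3 + 3072/5 + 256 − 320/3 + 48 + 36 = 63804/35.
  ∫_0^4 u'(x)^2 dx = ∫_0^4 (9*x^4 - 12*x^3 + 10*x^2 - 4*x + 1) dx. Term by term:
    ∫_0^4 9*x^4 dx = 9216/5;  ∫_0^4 -12*x^3 dx = -768;  ∫_0^4 10*x^2 dx = 640/3;
    ∫_0^4 -4*x dx = -32;  ∫_0^4 1 dx = 4.
  Sum: 9216/5 − 768 + 640/3 − 32 + 4 = 18908/15.
Adding: ||u||_{H^1}^2 = 63804/35 + 18908/15 = 323768/105.


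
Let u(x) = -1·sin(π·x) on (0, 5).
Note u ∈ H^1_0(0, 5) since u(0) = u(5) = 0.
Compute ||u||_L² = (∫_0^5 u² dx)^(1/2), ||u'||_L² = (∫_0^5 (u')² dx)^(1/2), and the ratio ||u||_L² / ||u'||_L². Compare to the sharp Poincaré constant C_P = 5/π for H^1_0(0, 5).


||u||_L² / ||u'||_L² = 1/π < C_P = 5/π.

u(x) = -1·sin(π·x), so u'(x) = -π*cos(π*x).
Writing u(x) = A·sin(kπx/L) with A = -1 and k = 5, use ∫_0^L sin²(kπx/L) dx = L/2 and ∫_0^L cos²(kπx/L) dx = L/2.
u² = 1·sin²(π·x) and (u')² = π^2·cos²(π·x), and each of sin², cos² integrates to L/2 = 5/2 over (0, 5).
∫_0^5 u² dx = 5/2, so ||u||_L² = sqrt(10)/2.
∫_0^5 (u')² dx = 5*π^2/2, so ||u'||_L² = sqrt(10)*π/2.
Ratio ||u||_L² / ||u'||_L² = 1/π.
Sharp Poincaré constant on H^1_0(0, 5) is C_P = L/π = 5/π, achieved by sin(π/5·x).
This is the k = 5 harmonic; the ratio L/(kπ) is strictly less than C_P = L/π, consistent with the sharp inequality ||u||_L² ≤ C_P ||u'||_L².


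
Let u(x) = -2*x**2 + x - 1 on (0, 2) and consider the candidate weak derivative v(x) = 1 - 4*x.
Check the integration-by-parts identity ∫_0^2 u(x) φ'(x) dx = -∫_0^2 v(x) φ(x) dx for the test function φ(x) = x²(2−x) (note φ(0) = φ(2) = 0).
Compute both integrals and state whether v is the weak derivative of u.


LHS = 76/15, RHS = 76/15. Yes, v = u' weakly.

u(x) = -2*x**2 + x - 1, classical derivative u'(x) = 1 - 4*x.
φ(x) = x²(2−x), so φ'(x) = x*(4 - 3*x).
Note φ(0) = φ(2) = 0, so the boundary term u·φ vanishes.
LHS = ∫_0^2 u(x) φ'(x) dx = ∫_0^2 (6*x^4 - 11*x^3 + 7*x^2 - 4*x) dx. Term by term:
  ∫_0^2 6*x^4 dx = 192/5;  ∫_0^2 -11*x^3 dx = -44;  ∫_0^2 7*x^2 dx = 56/3;
  ∫_0^2 -4*x dx = -8.
Sum: 192/5 − 44 + 56/3 − 8 = 76/15.
So LHS = 76/15.
∫_0^2 v(x) φ(x) dx = ∫_0^2 (4*x^4 - 9*x^3 + 2*x^2) dx. Term by term:
  ∫_0^2 4*x^4 dx = 128/5;  ∫_0^2 -9*x^3 dx = -36;  ∫_0^2 2*x^2 dx = 16/3.
Sum: 128/5 − 36 + 16/3 = -76/15.
So RHS = -∫_0^2 v(x) φ(x) dx = 76/15.
LHS = RHS, so the identity holds for this test φ.
Moreover u is smooth here and v(x) = u'(x) = 1 - 4*x pointwise, so the identity holds for every test function. Hence v is the weak derivative of u.


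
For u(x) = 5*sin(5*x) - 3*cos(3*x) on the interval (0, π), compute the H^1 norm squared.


||u||_{H^1(0,π)}^2 = 370*π

u'(x) = 9*sin(3*x) + 25*cos(5*x).
Expand u² and (u')² and integrate term by term on (0, π), using: for integers n ≥ 1, ∫_0^π sin²(nx) dx = ∫_0^π cos²(nx) dx = π/2; for n ≠ n', ∫_0^π sin(nx)sin(n'x) dx = ∫_0^π cos(nx)cos(n'x) dx = 0; and by product-to-sum, ∫_0^π sin(nx)cos(n'x) dx = ½∫_0^π [sin((n+n')x) + sin((n−n')x)] dx, which is 0 when n+n' is even and 2n/(n²−n'²) when n+n' is odd (it need not vanish on (0, π)).
  u² squared terms: (-3)²·∫cos(3x)² dx = 9·π/2 = 9*π/2;  (5)²·∫sin(5x)² dx = 25·π/2 = 25*π/2.
  u² cross terms: 2·(-3)·(5)·∫cos(3x)·sin(5x) dx = -30·(0) = 0.
  So ∫_0^π u² dx = 9*π/2 + 25*π/2 + 0 = 17*π.
  (u')² squared terms: (9)²·∫sin(3x)² dx = 81·π/2 = 81*π/2;  (25)²·∫cos(5x)² dx = 625·π/2 = 625*π/2.
  (u')² cross terms: 2·(9)·(25)·∫sin(3x)·cos(5x) dx = 450·(0) = 0.
  So ∫_0^π (u')² dx = 81*π/2 + 625*π/2 + 0 = 353*π.
||u||_{H^1}^2 = (17*π) + (353*π) = 370*π.


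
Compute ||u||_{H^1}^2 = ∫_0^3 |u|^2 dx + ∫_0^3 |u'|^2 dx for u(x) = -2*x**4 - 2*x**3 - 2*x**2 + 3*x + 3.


||u||_{H^1}^2 = 374175/7

The H^1 norm (squared) on an interval (0, L) is
  ||u||_{H^1}^2 = ∫_0^L u(x)^2 dx + ∫_0^L u'(x)^2 dx.
Compute u'(x) = -8*x**3 - 6*x**2 - 4*x + 3.
Then u(x)^2 = 4*x**8 + 8*x**7 + 12*x**6 - 4*x**5 - 20*x**4 - 24*x**3 - 3*x**2 + 18*x + 9 and u'(x)^2 = 64*x**6 + 96*x**5 + 100*x**4 - 20*x**2 - 24*x + 9.
Integrate each monomial from 0 to 3 using ∫_0^3 c·x^n dx = c·3^(n+1)/(n+1):
  ∫_0^3 u(x)^2 dx = ∫_0^3 (4*x^8 + 8*x^7 + 12*x^6 - 4*x^5 - 20*x^4 - 24*x^3 - 3*x^2 + 18*x + 9) dx. Term by term:
    ∫_0^3 4*x^8 dx = 8748;  ∫_0^3 8*x^7 dx = 6561;  ∫_0^3 12*x^6 dx = 26244/7;
    ∫_0^3 -4*x^5 dx = -486;  ∫_0^3 -20*x^4 dx = -972;  ∫_0^3 -24*x^3 dx = -486;
    ∫_0^3 -3*x^2 dx = -27;  ∫_0^3 18*x dx = 81;  ∫_0^3 9 dx = 27.
  Sum: 8748 + 6561 + 26244/7 − 486 − 972 − 486 − 27 + 81 + 27 = 120366/7.
  ∫_0^3 u'(x)^2 dx = ∫_0^3 (64*x^6 + 96*x^5 + 100*x^4 - 20*x^2 - 24*x + 9) dx. Term by term:
    ∫_0^3 64*x^6 dx = 139968/7;  ∫_0^3 96*x^5 dx = 11664;  ∫_0^3 100*x^4 dx = 4860;
    ∫_0^3 -20*x^2 dx = -180;  ∫_0^3 -24*x dx = -108;  ∫_0^3 9 dx = 27.
  Sum: 139968/7 + 11664 + 4860 − 180 − 108 + 27 = 253809/7.
Adding: ||u||_{H^1}^2 = 120366/7 + 253809/7 = 374175/7.


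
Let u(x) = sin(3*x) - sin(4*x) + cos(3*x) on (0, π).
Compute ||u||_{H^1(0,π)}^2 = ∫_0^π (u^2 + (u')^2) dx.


||u||_{H^1(0,π)}^2 = -160/7 + 37*π/2

u'(x) = -3*sin(3*x) + 3*cos(3*x) - 4*cos(4*x).
Expand u² and (u')² and integrate term by term on (0, π), using: for integers n ≥ 1, ∫_0^π sin²(nx) dx = ∫_0^π cos²(nx) dx = π/2; for n ≠ n', ∫_0^π sin(nx)sin(n'x) dx = ∫_0^π cos(nx)cos(n'x) dx = 0; and by product-to-sum, ∫_0^π sin(nx)cos(n'x) dx = ½∫_0^π [sin((n+n')x) + sin((n−n')x)] dx, which is 0 when n+n' is even and 2n/(n²−n'²) when n+n' is odd (it need not vanish on (0, π)).
  u² squared terms: (-1)²·∫sin(4x)² dx = 1·π/2 = π/2;  (1)²·∫cos(3x)² dx = 1·π/2 = π/2;  (1)²·∫sin(3x)² dx = 1·π/2 = π/2.
  u² cross terms: 2·(-1)·(1)·∫sin(4x)·cos(3x) dx = -2·(8/7) = -16/7;  2·(-1)·(1)·∫sin(4x)·sin(3x) dx = -2·(0) = 0;  2·(1)·(1)·∫cos(3x)·sin(3x) dx = 2·(0) = 0.
  So ∫_0^π u² dx = π/2 + π/2 + π/2 − 16/7 + 0 + 0 = -16/7 + 3*π/2.
  (u')² squared terms: (-4)²·∫cos(4x)² dx = 16·π/2 = 8*π;  (-3)²·∫sin(3x)² dx = 9·π/2 = 9*π/2;  (3)²·∫cos(3x)² dx = 9·π/2 = 9*π/2.
  (u')² cross terms: 2·(-4)·(-3)·∫cos(4x)·sin(3x) dx = 24·(-6/7) = -144/7;  2·(-4)·(3)·∫cos(4x)·cos(3x) dx = -24·(0) = 0;  2·(-3)·(3)·∫sin(3x)·cos(3x) dx = -18·(0) = 0.
  So ∫_0^π (u')² dx = 8*π + 9*π/2 + 9*π/2 − 144/7 + 0 + 0 = -144/7 + 17*π.
||u||_{H^1}^2 = (-16/7 + 3*π/2) + (-144/7 + 17*π) = -160/7 + 37*π/2.


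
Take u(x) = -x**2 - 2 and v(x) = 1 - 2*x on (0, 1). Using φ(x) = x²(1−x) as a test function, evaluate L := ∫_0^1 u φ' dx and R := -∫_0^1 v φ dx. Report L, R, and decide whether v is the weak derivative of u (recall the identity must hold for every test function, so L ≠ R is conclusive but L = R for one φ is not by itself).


LHS = 1/10, RHS = 1/60. No, v is not the weak derivative of u.

u(x) = -x**2 - 2, classical derivative u'(x) = -2*x.
φ(x) = x²(1−x), so φ'(x) = x*(2 - 3*x).
Note φ(0) = φ(1) = 0, so the boundary term u·φ vanishes.
LHS = ∫_0^1 u(x) φ'(x) dx = ∫_0^1 (3*x^4 - 2*x^3 + 6*x^2 - 4*x) dx. Term by term:
  ∫_0^1 3*x^4 dx = 3/5;  ∫_0^1 -2*x^3 dx = -1/2;  ∫_0^1 6*x^2 dx = 2;
  ∫_0^1 -4*x dx = -2.
Sum: 3/5 − 1/2 + 2 − 2 = 1/10.
So LHS = 1/10.
∫_0^1 v(x) φ(x) dx = ∫_0^1 (2*x^4 - 3*x^3 + x^2) dx. Term by term:
  ∫_0^1 2*x^4 dx = 2/5;  ∫_0^1 -3*x^3 dx = -3/4;  ∫_0^1 x^2 dx = 1/3.
Sum: 2/5 − 3/4 + 1/3 = -1/60.
So RHS = -∫_0^1 v(x) φ(x) dx = 1/60.
LHS − RHS = 1/12 ≠ 0, so the identity fails.
(For a valid weak derivative the identity must hold for EVERY test function, in particular this one. The failure shows v is NOT the weak derivative of u.)
Correct weak derivative would be u'(x) = -2*x.


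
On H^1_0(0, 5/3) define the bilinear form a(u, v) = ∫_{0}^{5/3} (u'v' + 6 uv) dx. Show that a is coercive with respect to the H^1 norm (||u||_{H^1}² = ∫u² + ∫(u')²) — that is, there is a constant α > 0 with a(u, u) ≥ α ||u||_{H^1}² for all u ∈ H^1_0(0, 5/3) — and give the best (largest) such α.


α = 1

Coercivity of a(·,·) on H^1_0(0, 5/3) means a(u, u) ≥ α ||u||_{H^1}² for every u ∈ H^1_0.
The interval has length L = 5/3, and Poincaré/coercivity depend only on L. Here a(u, u) = ∫(u')² + (6)·∫u².
Here c = 6 ≥ 1, so a(u,u) = ∫(u')² + c∫u² ≥ ∫(u')² + ∫u² = ||u||_{H^1}², i.e. α = 1 works. No larger α is possible: a(u,u) ≥ α||u||_{H^1}² means (1−α)∫(u')² ≥ (α−c)∫u², and for the modes u_n = sin(nπ(x−x₀)/L) (x₀ the left endpoint) one has ∫u_n²/∫(u_n')² = (L/(nπ))² → 0, so a(u_n,u_n)/||u_n||_{H^1}² → 1. Hence the optimal constant is α = 1.
Therefore α = 1.


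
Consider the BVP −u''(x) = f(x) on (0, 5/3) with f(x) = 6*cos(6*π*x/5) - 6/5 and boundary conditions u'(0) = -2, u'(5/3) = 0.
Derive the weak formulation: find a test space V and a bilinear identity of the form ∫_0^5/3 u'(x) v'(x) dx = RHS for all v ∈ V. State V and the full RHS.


V = H^1(0, 5/3) (v unrestricted at boundary; u is determined up to an additive constant); weak form: ∫_0^5/3 u'v' dx = ∫_0^5/3 (6*cos(6*π*x/5) - 6/5) v dx + 2·v(0) for all v ∈ V.

Multiply both sides by a test function v and integrate from 0 to 5/3:
  ∫_0^5/3 −u''(x) v(x) dx = ∫_0^5/3 f(x) v(x) dx.
Integrate the LHS by parts once:
  ∫_0^5/3 −u'' v dx = −[u'(x) v(x)]_0^5/3 + ∫_0^5/3 u'(x) v'(x) dx.
Thus ∫_0^5/3 u'(x) v'(x) dx = ∫_0^5/3 f(x) v(x) dx + [u'(x) v(x)]_0^5/3.
Choose V so that boundary terms are either known or forced to vanish.
u has inhomogeneous Neumann u'(0) = -2, u'(5/3) = 0. [u' v]_0^5/3 = (0)·v(5/3) − (-2)·v(0) = 2·v(0). Take V = H^1(0, 5/3); boundary term becomes part of RHS.
Weak formulation: find u (satisfying any essential BC) such that ∫_0^5/3 u'(x) v'(x) dx = ∫_0^5/3 f v dx + 2·v(0) for all v ∈ V (Neumann data are natural BCs: they enter the RHS as boundary terms).
Substituting f(x) = 6*cos(6*π*x/5) - 6/5, the right-hand side is ∫_0^5/3 (6*cos(6*π*x/5) - 6/5) v dx + 2·v(0).
Compatibility check (pure Neumann): taking v ≡ 1 ∈ V gives 0 = ∫_0^5/3 f dx + (0) − (-2), i.e. ∫_0^5/3 f dx must equal u'(0) − u'(5/3) = -2. Indeed ∫_0^5/3 (6*cos(6*π*x/5) - 6/5) dx = -2, so the data are compatible. The solution is then unique only up to an additive constant (fix it e.g. by requiring ∫_0^5/3 u dx = 0).


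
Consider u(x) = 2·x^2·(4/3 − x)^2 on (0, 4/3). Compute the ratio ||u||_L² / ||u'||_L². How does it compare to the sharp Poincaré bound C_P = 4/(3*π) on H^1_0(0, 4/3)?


||u||_L² / ||u'||_L² = 2*sqrt(3)/9 < C_P = 4/(3*π).

u(x) = 2·x^2·(4/3 − x)^2, so u'(x) = 8*x*(3*x - 4)*(3*x - 2)/9.
u(x) = 2·x^2·(4/3 − x)^2 vanishes at x = 0 and x = 4/3, so u ∈ H^1_0(0, 4/3). Differentiate via the product rule and integrate the resulting polynomials term by term.
  ∫_0^4/3 u² dx = ∫_0^4/3 (4*x^8 - 64*x^7/3 + 128*x^6/3 - 1024*x^5/27 + 1024*x^4/81) dx. Term by term:
    ∫_0^4/3 4*x^8 dx = 1048576/177147;  ∫_0^4/3 -64*x^7/3 dx = -524288/19683;  ∫_0^4/3 128*x^6/3 dx = 2097152/45927;
    ∫_0^4/3 -1024*x^5/27 dx = -2097152/59049;  ∫_0^4/3 1024*x^4/81 dx = 1048576/98415.
  Sum: 1048576/177147 − 524288/19683 + 2097152/45927 − 2097152/59049 + 1048576/98415 = 524288/6200145.
  ∫_0^4/3 (u')² dx = ∫_0^4/3 (64*x^6 - 256*x^5 + 3328*x^4/9 - 2048*x^3/9 + 4096*x^2/81) dx. Term by term:
    ∫_0^4/3 64*x^6 dx = 1048576/15309;  ∫_0^4/3 -256*x^5 dx = -524288/2187;  ∫_0^4/3 3328*x^4/9 dx = 3407872/10935;
    ∫_0^4/3 -2048*x^3/9 dx = -131072/729;  ∫_0^4/3 4096*x^2/81 dx = 262144/6561.
  Sum: 1048576/15309 − 524288/2187 + 3407872/10935 − 131072/729 + 262144/6561 = 131072/229635.
∫_0^4/3 u² dx = 524288/6200145, so ||u||_L² = 512*sqrt(210)/25515.
∫_0^4/3 (u')² dx = 131072/229635, so ||u'||_L² = 256*sqrt(70)/2835.
Ratio ||u||_L² / ||u'||_L² = 2*sqrt(3)/9.
Sharp Poincaré constant on H^1_0(0, 4/3) is C_P = L/π = 4/(3*π), achieved by sin(3*π/4·x).
A polynomial bump cannot attain the sharp Poincaré constant (only the first sine eigenfunction does), so the ratio is strictly less than C_P, consistent with ||u||_L² ≤ C_P ||u'||_L².


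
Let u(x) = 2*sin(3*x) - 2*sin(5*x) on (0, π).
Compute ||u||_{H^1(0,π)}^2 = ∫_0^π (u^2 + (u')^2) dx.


||u||_{H^1(0,π)}^2 = 72*π

u'(x) = 6*cos(3*x) - 10*cos(5*x).
Expand u² and (u')² and integrate term by term on (0, π), using: for integers n ≥ 1, ∫_0^π sin²(nx) dx = ∫_0^π cos²(nx) dx = π/2; for n ≠ n', ∫_0^π sin(nx)sin(n'x) dx = ∫_0^π cos(nx)cos(n'x) dx = 0; and by product-to-sum, ∫_0^π sin(nx)cos(n'x) dx = ½∫_0^π [sin((n+n')x) + sin((n−n')x)] dx, which is 0 when n+n' is even and 2n/(n²−n'²) when n+n' is odd (it need not vanish on (0, π)).
  u² squared terms: (-2)²·∫sin(5x)² dx = 4·π/2 = 2*π;  (2)²·∫sin(3x)² dx = 4·π/2 = 2*π.
  u² cross terms: 2·(-2)·(2)·∫sin(5x)·sin(3x) dx = -8·(0) = 0.
  So ∫_0^π u² dx = 2*π + 2*π + 0 = 4*π.
  (u')² squared terms: (-10)²·∫cos(5x)² dx = 100·π/2 = 50*π;  (6)²·∫cos(3x)² dx = 36·π/2 = 18*π.
  (u')² cross terms: 2·(-10)·(6)·∫cos(5x)·cos(3x) dx = -120·(0) = 0.
  So ∫_0^π (u')² dx = 50*π + 18*π + 0 = 68*π.
||u||_{H^1}^2 = (4*π) + (68*π) = 72*π.


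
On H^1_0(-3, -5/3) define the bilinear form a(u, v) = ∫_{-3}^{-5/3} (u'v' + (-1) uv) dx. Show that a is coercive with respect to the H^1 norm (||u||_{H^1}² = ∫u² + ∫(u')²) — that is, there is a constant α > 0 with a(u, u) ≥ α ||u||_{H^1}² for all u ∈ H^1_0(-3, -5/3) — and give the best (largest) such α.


α = (-16 + 9*π^2)/(16 + 9*π^2)

Coercivity of a(·,·) on H^1_0(-3, -5/3) means a(u, u) ≥ α ||u||_{H^1}² for every u ∈ H^1_0.
The interval has length L = 4/3, and Poincaré/coercivity depend only on L. Here a(u, u) = ∫(u')² + (-1)·∫u².
Here c = -1 < 0 with |c| < (π/L)² = 9*π^2/16, so coercivity still holds. The condition a(u,u) ≥ α||u||_{H^1}² reads (1−α)∫(u')² ≥ (α−c)∫u². Any admissible α is ≤ 1 (rapidly oscillating u have ∫u²/∫(u')² → 0), and α = 1 would force 0 ≥ (1−c)∫u², impossible since c < 1; so 1−α > 0. By the sharp Poincaré inequality on H^1_0 of an interval of length L, ∫(u')² ≥ (π/L)²∫u² with equality for the first sine mode sin(π(x−x₀)/L) (x₀ the left endpoint), so the inequality holds for all u iff (1−α)(π/L)² ≥ α − c, i.e. α ≤ ((π/L)² + c)/((π/L)² + 1) = (1 + c(L/π)²)/(1 + (L/π)²). (Direct route, valid since c ≤ 0: Poincaré gives c∫u² ≥ c(L/π)²∫(u')², so a(u,u) ≥ (1 + c(L/π)²)∫(u')², while ||u||_{H^1}² ≤ (1 + (L/π)²)∫(u')²; dividing yields the same α.) With (π/L)² = 9*π^2/16 and c = -1, the largest admissible constant is α = ((π/L)² + c)/((π/L)² + 1).
Simplifying, α = (-16 + 9*π^2)/(16 + 9*π^2).


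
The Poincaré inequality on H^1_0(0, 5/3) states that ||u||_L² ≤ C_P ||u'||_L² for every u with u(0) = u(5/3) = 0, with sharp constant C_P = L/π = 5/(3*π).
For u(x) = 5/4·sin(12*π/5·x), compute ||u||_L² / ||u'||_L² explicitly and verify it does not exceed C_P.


||u||_L² / ||u'||_L² = 5/(12*π) < C_P = 5/(3*π).

u(x) = 5/4·sin(12*π/5·x), so u'(x) = 3*π*cos(12*π*x/5).
Writing u(x) = A·sin(kπx/L) with A = 5/4 and k = 4, use ∫_0^L sin²(kπx/L) dx = L/2 and ∫_0^L cos²(kπx/L) dx = L/2.
u² = 25/16·sin²(12*π/5·x) and (u')² = 9*π^2·cos²(12*π/5·x), and each of sin², cos² integrates to L/2 = 5/6 over (0, 5/3).
∫_0^5/3 u² dx = 125/96, so ||u||_L² = 5*sqrt(30)/24.
∫_0^5/3 (u')² dx = 15*π^2/2, so ||u'||_L² = sqrt(30)*π/2.
Ratio ||u||_L² / ||u'||_L² = 5/(12*π).
Sharp Poincaré constant on H^1_0(0, 5/3) is C_P = L/π = 5/(3*π), achieved by sin(3*π/5·x).
This is the k = 4 harmonic; the ratio L/(kπ) is strictly less than C_P = L/π, consistent with the sharp inequality ||u||_L² ≤ C_P ||u'||_L².


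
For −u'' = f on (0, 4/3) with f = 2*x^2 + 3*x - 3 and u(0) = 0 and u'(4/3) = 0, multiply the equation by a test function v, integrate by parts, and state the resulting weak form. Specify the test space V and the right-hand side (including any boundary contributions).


V = {v ∈ H^1(0, 4/3) : v(0) = 0} (test functions vanish at x = 0 where u is specified); weak form: ∫_0^4/3 u'v' dx = ∫_0^4/3 (2*x^2 + 3*x - 3) v dx for all v ∈ V.

Multiply both sides by a test function v and integrate from 0 to 4/3:
  ∫_0^4/3 −u''(x) v(x) dx = ∫_0^4/3 f(x) v(x) dx.
Integrate the LHS by parts once:
  ∫_0^4/3 −u'' v dx = −[u'(x) v(x)]_0^4/3 + ∫_0^4/3 u'(x) v'(x) dx.
Thus ∫_0^4/3 u'(x) v'(x) dx = ∫_0^4/3 f(x) v(x) dx + [u'(x) v(x)]_0^4/3.
Choose V so that boundary terms are either known or forced to vanish.
Mixed BC: u(0) = 0 (Dirichlet) and u'(4/3) = 0 (Neumann). Define V = {v ∈ H^1(0, 4/3) : v(0) = 0}. Then [u' v]_0^4/3 = u'(4/3)·v(4/3) − u'(0)·0 = 0.
Weak formulation: find u (satisfying any essential BC) such that ∫_0^4/3 u'(x) v'(x) dx = ∫_0^4/3 f v dx for all v ∈ V (Dirichlet at 0 absorbed into V; the Neumann datum at x = 4/3 is zero, so no boundary term remains).
Substituting f(x) = 2*x^2 + 3*x - 3, the right-hand side is ∫_0^4/3 (2*x^2 + 3*x - 3) v dx.


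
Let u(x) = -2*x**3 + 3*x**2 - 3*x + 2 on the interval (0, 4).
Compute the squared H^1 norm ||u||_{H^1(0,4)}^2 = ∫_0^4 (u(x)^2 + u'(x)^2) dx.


||u||_{H^1}^2 = 287836/35

The H^1 norm (squared) on an interval (0, L) is
  ||u||_{H^1}^2 = ∫_0^L u(x)^2 dx + ∫_0^L u'(x)^2 dx.
Compute u'(x) = -6*x**2 + 6*x - 3.
Then u(x)^2 = 4*x**6 - 12*x**5 + 21*x**4 - 26*x**3 + 21*x**2 - 12*x + 4 and u'(x)^2 = 36*x**4 - 72*x**3 + 72*x**2 - 36*x + 9.
Integrate each monomial from 0 to 4 using ∫_0^4 c·x^n dx = c·4^(n+1)/(n+1):
  ∫_0^4 u(x)^2 dx = ∫_0^4 (4*x^6 - 12*x^5 + 21*x^4 - 26*x^3 + 21*x^2 - 12*x + 4) dx. Term by term:
    ∫_0^4 4*x^6 dx = 65536/7;  ∫_0^4 -12*x^5 dx = -8192;  ∫_0^4 21*x^4 dx = 21504/5;
    ∫_0^4 -26*x^3 dx = -1664;  ∫_0^4 21*x^2 dx = 448;  ∫_0^4 -12*x dx = -96;
    ∫_0^4 4 dx = 16.
  Sum: 65536/7 − 8192 + 21504/5 − 1664 + 448 − 96 + 16 = 146128/35.
  ∫_0^4 u'(x)^2 dx = ∫_0^4 (36*x^4 - 72*x^3 + 72*x^2 - 36*x + 9) dx. Term by term:
    ∫_0^4 36*x^4 dx = 36864/5;  ∫_0^4 -72*x^3 dx = -4608;  ∫_0^4 72*x^2 dx = 1536;
    ∫_0^4 -36*x dx = -288;  ∫_0^4 9 dx = 36.
  Sum: 36864/5 − 4608 + 1536 − 288 + 36 = 20244/5.
Adding: ||u||_{H^1}^2 = 146128/35 + 20244/5 = 287836/35.


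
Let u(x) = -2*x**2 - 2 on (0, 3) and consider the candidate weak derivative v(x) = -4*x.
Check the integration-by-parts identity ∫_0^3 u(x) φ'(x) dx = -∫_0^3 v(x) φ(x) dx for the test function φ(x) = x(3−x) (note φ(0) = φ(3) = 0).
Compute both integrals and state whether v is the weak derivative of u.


LHS = 27, RHS = 27. Yes, v = u' weakly.

u(x) = -2*x**2 - 2, classical derivative u'(x) = -4*x.
φ(x) = x(3−x), so φ'(x) = 3 - 2*x.
Note φ(0) = φ(3) = 0, so the boundary term u·φ vanishes.
LHS = ∫_0^3 u(x) φ'(x) dx = ∫_0^3 (4*x^3 - 6*x^2 + 4*x - 6) dx. Term by term:
  ∫_0^3 4*x^3 dx = 81;  ∫_0^3 -6*x^2 dx = -54;  ∫_0^3 4*x dx = 18;
  ∫_0^3 -6 dx = -18.
Sum: 81 − 54 + 18 − 18 = 27.
So LHS = 27.
∫_0^3 v(x) φ(x) dx = ∫_0^3 (4*x^3 - 12*x^2) dx. Term by term:
  ∫_0^3 4*x^3 dx = 81;  ∫_0^3 -12*x^2 dx = -108.
Sum: 81 − 108 = -27.
So RHS = -∫_0^3 v(x) φ(x) dx = 27.
LHS = RHS, so the identity holds for this test φ.
Moreover u is smooth here and v(x) = u'(x) = -4*x pointwise, so the identity holds for every test function. Hence v is the weak derivative of u.


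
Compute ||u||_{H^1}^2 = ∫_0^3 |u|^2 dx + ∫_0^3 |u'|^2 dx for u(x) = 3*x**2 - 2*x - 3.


||u||_{H^1}^2 = 1887/5

The H^1 norm (squared) on an interval (0, L) is
  ||u||_{H^1}^2 = ∫_0^L u(x)^2 dx + ∫_0^L u'(x)^2 dx.
Compute u'(x) = 6*x - 2.
Then u(x)^2 = 9*x**4 - 12*x**3 - 14*x**2 + 12*x + 9 and u'(x)^2 = 36*x**2 - 24*x + 4.
Integrate each monomial from 0 to 3 using ∫_0^3 c·x^n dx = c·3^(n+1)/(n+1):
  ∫_0^3 u(x)^2 dx = ∫_0^3 (9*x^4 - 12*x^3 - 14*x^2 + 12*x + 9) dx. Term by term:
    ∫_0^3 9*x^4 dx = 2187/5;  ∫_0^3 -12*x^3 dx = -243;  ∫_0^3 -14*x^2 dx = -126;
    ∫_0^3 12*x dx = 54;  ∫_0^3 9 dx = 27.
  Sum: 2187/5 − 243 − 126 + 54 + 27 = 747/5.
  ∫_0^3 u'(x)^2 dx = ∫_0^3 (36*x^2 - 24*x + 4) dx. Term by term:
    ∫_0^3 36*x^2 dx = 324;  ∫_0^3 -24*x dx = -108;  ∫_0^3 4 dx = 12.
  Sum: 324 − 108 + 12 = 228.
Adding: ||u||_{H^1}^2 = 747/5 + 228 = 1887/5.


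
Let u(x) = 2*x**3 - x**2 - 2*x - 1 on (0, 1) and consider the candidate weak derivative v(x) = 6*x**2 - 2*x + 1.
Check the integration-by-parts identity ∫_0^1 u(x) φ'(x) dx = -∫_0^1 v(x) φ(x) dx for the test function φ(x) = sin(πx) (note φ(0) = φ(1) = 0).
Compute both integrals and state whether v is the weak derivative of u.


LHS = 24/π^3, RHS = -6/π + 24/π^3. No, v is not the weak derivative of u.

u(x) = 2*x**3 - x**2 - 2*x - 1, classical derivative u'(x) = 6*x**2 - 2*x - 2.
φ(x) = sin(πx), so φ'(x) = π*cos(π*x).
Note φ(0) = φ(1) = 0, so the boundary term u·φ vanishes.
LHS = ∫_0^1 u(x) φ'(x) dx = ∫_0^1 (2*π*x^3*cos(π*x) - π*x^2*cos(π*x) - 2*π*x*cos(π*x) - π*cos(π*x)) dx. Term by term:
  ∫_0^1 -π*cos(π*x) dx = 0;  ∫_0^1 -π*x^2*cos(π*x) dx = 2/π;  ∫_0^1 -2*π*x*cos(π*x) dx = 4/π;
  ∫_0^1 2*π*x^3*cos(π*x) dx = -6/π + 24/π^3.
Sum: 0 + 2/π + 4/π + -6/π + 24/π^3 = 24/π^3.
So LHS = 24/π^3.
∫_0^1 v(x) φ(x) dx = ∫_0^1 (6*x^2*sin(π*x) - 2*x*sin(π*x) + sin(π*x)) dx. Term by term:
  ∫_0^1 -2*x*sin(π*x) dx = -2/π;  ∫_0^1 6*x^2*sin(π*x) dx = -24/π^3 + 6/π;  ∫_0^1 sin(π*x) dx = 2/π.
Sum: -2/π + -24/π^3 + 6/π + 2/π = -24/π^3 + 6/π.
So RHS = -∫_0^1 v(x) φ(x) dx = -6/π + 24/π^3.
LHS − RHS = 6/π ≠ 0, so the identity fails.
(For a valid weak derivative the identity must hold for EVERY test function, in particular this one. The failure shows v is NOT the weak derivative of u.)
Correct weak derivative would be u'(x) = 6*x**2 - 2*x - 2.


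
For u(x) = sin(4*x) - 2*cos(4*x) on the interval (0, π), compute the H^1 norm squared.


||u||_{H^1(0,π)}^2 = 85*π/2

u'(x) = 8*sin(4*x) + 4*cos(4*x).
Expand u² and (u')² and integrate term by term on (0, π), using: for integers n ≥ 1, ∫_0^π sin²(nx) dx = ∫_0^π cos²(nx) dx = π/2; for n ≠ n', ∫_0^π sin(nx)sin(n'x) dx = ∫_0^π cos(nx)cos(n'x) dx = 0; and by product-to-sum, ∫_0^π sin(nx)cos(n'x) dx = ½∫_0^π [sin((n+n')x) + sin((n−n')x)] dx, which is 0 when n+n' is even and 2n/(n²−n'²) when n+n' is odd (it need not vanish on (0, π)).
  u² squared terms: (-2)²·∫cos(4x)² dx = 4·π/2 = 2*π;  (1)²·∫sin(4x)² dx = 1·π/2 = π/2.
  u² cross terms: 2·(-2)·(1)·∫cos(4x)·sin(4x) dx = -4·(0) = 0.
  So ∫_0^π u² dx = 2*π + π/2 + 0 = 5*π/2.
  (u')² squared terms: (4)²·∫cos(4x)² dx = 16·π/2 = 8*π;  (8)²·∫sin(4x)² dx = 64·π/2 = 32*π.
  (u')² cross terms: 2·(4)·(8)·∫cos(4x)·sin(4x) dx = 64·(0) = 0.
  So ∫_0^π (u')² dx = 8*π + 32*π + 0 = 40*π.
||u||_{H^1}^2 = (5*π/2) + (40*π) = 85*π/2.


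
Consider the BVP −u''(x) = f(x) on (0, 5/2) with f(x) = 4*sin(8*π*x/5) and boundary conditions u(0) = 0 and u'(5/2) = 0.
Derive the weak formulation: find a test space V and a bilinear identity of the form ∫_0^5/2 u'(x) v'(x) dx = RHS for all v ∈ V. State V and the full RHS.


V = {v ∈ H^1(0, 5/2) : v(0) = 0} (test functions vanish at x = 0 where u is specified); weak form: ∫_0^5/2 u'v' dx = ∫_0^5/2 (4*sin(8*π*x/5)) v dx for all v ∈ V.

Multiply both sides by a test function v and integrate from 0 to 5/2:
  ∫_0^5/2 −u''(x) v(x) dx = ∫_0^5/2 f(x) v(x) dx.
Integrate the LHS by parts once:
  ∫_0^5/2 −u'' v dx = −[u'(x) v(x)]_0^5/2 + ∫_0^5/2 u'(x) v'(x) dx.
Thus ∫_0^5/2 u'(x) v'(x) dx = ∫_0^5/2 f(x) v(x) dx + [u'(x) v(x)]_0^5/2.
Choose V so that boundary terms are either known or forced to vanish.
Mixed BC: u(0) = 0 (Dirichlet) and u'(5/2) = 0 (Neumann). Define V = {v ∈ H^1(0, 5/2) : v(0) = 0}. Then [u' v]_0^5/2 = u'(5/2)·v(5/2) − u'(0)·0 = 0.
Weak formulation: find u (satisfying any essential BC) such that ∫_0^5/2 u'(x) v'(x) dx = ∫_0^5/2 f v dx for all v ∈ V (Dirichlet at 0 absorbed into V; the Neumann datum at x = 5/2 is zero, so no boundary term remains).
Substituting f(x) = 4*sin(8*π*x/5), the right-hand side is ∫_0^5/2 (4*sin(8*π*x/5)) v dx.


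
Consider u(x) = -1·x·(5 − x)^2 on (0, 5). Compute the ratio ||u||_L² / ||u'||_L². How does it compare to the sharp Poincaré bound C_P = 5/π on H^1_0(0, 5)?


||u||_L² / ||u'||_L² = 5*sqrt(14)/14 < C_P = 5/π.

u(x) = -1·x·(5 − x)^2, so u'(x) = (5 - 3*x)*(x - 5).
u(x) = -1·x·(5 − x)^2 vanishes at x = 0 and x = 5, so u ∈ H^1_0(0, 5). Differentiate via the product rule and integrate the resulting polynomials term by term.
  ∫_0^5 u² dx = ∫_0^5 (x^6 - 20*x^5 + 150*x^4 - 500*x^3 + 625*x^2) dx. Term by term:
    ∫_0^5 x^6 dx = 78125/7;  ∫_0^5 -20*x^5 dx = -156250/3;  ∫_0^5 150*x^4 dx = 93750;
    ∫_0^5 -500*x^3 dx = -78125;  ∫_0^5 625*x^2 dx = 78125/3.
  Sum: 78125/7 − 156250/3 + 93750 − 78125 + 78125/3 = 15625/21.
  ∫_0^5 (u')² dx = ∫_0^5 (9*x^4 - 120*x^3 + 550*x^2 - 1000*x + 625) dx. Term by term:
    ∫_0^5 9*x^4 dx = 5625;  ∫_0^5 -120*x^3 dx = -18750;  ∫_0^5 550*x^2 dx = 68750/3;
    ∫_0^5 -1000*x dx = -12500;  ∫_0^5 625 dx = 3125.
  Sum: 5625 − 18750 + 68750/3 − 12500 + 3125 = 1250/3.
∫_0^5 u² dx = 15625/21, so ||u||_L² = 125*sqrt(21)/21.
∫_0^5 (u')² dx = 1250/3, so ||u'||_L² = 25*sqrt(6)/3.
Ratio ||u||_L² / ||u'||_L² = 5*sqrt(14)/14.
Sharp Poincaré constant on H^1_0(0, 5) is C_P = L/π = 5/π, achieved by sin(π/5·x).
A polynomial bump cannot attain the sharp Poincaré constant (only the first sine eigenfunction does), so the ratio is strictly less than C_P, consistent with ||u||_L² ≤ C_P ||u'||_L².


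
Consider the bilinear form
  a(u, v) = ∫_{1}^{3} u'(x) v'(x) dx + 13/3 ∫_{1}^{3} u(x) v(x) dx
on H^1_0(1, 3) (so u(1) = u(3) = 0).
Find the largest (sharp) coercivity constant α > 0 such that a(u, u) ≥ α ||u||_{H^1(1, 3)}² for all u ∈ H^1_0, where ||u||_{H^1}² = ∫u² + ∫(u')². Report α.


α = 1

Coercivity of a(·,·) on H^1_0(1, 3) means a(u, u) ≥ α ||u||_{H^1}² for every u ∈ H^1_0.
The interval has length L = 2, and Poincaré/coercivity depend only on L. Here a(u, u) = ∫(u')² + (13/3)·∫u².
Here c = 13/3 ≥ 1, so a(u,u) = ∫(u')² + c∫u² ≥ ∫(u')² + ∫u² = ||u||_{H^1}², i.e. α = 1 works. No larger α is possible: a(u,u) ≥ α||u||_{H^1}² means (1−α)∫(u')² ≥ (α−c)∫u², and for the modes u_n = sin(nπ(x−x₀)/L) (x₀ the left endpoint) one has ∫u_n²/∫(u_n')² = (L/(nπ))² → 0, so a(u_n,u_n)/||u_n||_{H^1}² → 1. Hence the optimal constant is α = 1.
Therefore α = 1.


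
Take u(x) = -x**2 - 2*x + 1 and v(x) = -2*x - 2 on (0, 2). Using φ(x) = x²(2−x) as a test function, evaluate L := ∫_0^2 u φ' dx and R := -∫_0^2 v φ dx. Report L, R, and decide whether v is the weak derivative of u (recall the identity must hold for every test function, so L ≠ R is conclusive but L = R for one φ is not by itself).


LHS = 88/15, RHS = 88/15. Yes, v = u' weakly.

u(x) = -x**2 - 2*x + 1, classical derivative u'(x) = -2*x - 2.
φ(x) = x²(2−x), so φ'(x) = x*(4 - 3*x).
Note φ(0) = φ(2) = 0, so the boundary term u·φ vanishes.
LHS = ∫_0^2 u(x) φ'(x) dx = ∫_0^2 (3*x^4 + 2*x^3 - 11*x^2 + 4*x) dx. Term by term:
  ∫_0^2 3*x^4 dx = 96/5;  ∫_0^2 2*x^3 dx = 8;  ∫_0^2 -11*x^2 dx = -88/3;
  ∫_0^2 4*x dx = 8.
Sum: 96/5 + 8 − 88/3 + 8 = 88/15.
So LHS = 88/15.
∫_0^2 v(x) φ(x) dx = ∫_0^2 (2*x^4 - 2*x^3 - 4*x^2) dx. Term by term:
  ∫_0^2 2*x^4 dx = 64/5;  ∫_0^2 -2*x^3 dx = -8;  ∫_0^2 -4*x^2 dx = -32/3.
Sum: 64/5 − 8 − 32/3 = -88/15.
So RHS = -∫_0^2 v(x) φ(x) dx = 88/15.
LHS = RHS, so the identity holds for this test φ.
Moreover u is smooth here and v(x) = u'(x) = -2*x - 2 pointwise, so the identity holds for every test function. Hence v is the weak derivative of u.


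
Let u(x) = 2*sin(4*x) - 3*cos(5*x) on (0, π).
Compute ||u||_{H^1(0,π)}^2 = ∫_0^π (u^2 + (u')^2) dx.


||u||_{H^1(0,π)}^2 = 832/3 + 151*π

u'(x) = 15*sin(5*x) + 8*cos(4*x).
Expand u² and (u')² and integrate term by term on (0, π), using: for integers n ≥ 1, ∫_0^π sin²(nx) dx = ∫_0^π cos²(nx) dx = π/2; for n ≠ n', ∫_0^π sin(nx)sin(n'x) dx = ∫_0^π cos(nx)cos(n'x) dx = 0; and by product-to-sum, ∫_0^π sin(nx)cos(n'x) dx = ½∫_0^π [sin((n+n')x) + sin((n−n')x)] dx, which is 0 when n+n' is even and 2n/(n²−n'²) when n+n' is odd (it need not vanish on (0, π)).
  u² squared terms: (-3)²·∫cos(5x)² dx = 9·π/2 = 9*π/2;  (2)²·∫sin(4x)² dx = 4·π/2 = 2*π.
  u² cross terms: 2·(-3)·(2)·∫cos(5x)·sin(4x) dx = -12·(-8/9) = 32/3.
  So ∫_0^π u² dx = 9*π/2 + 2*π + 32/3 = 32/3 + 13*π/2.
  (u')² squared terms: (8)²·∫cos(4x)² dx = 64·π/2 = 32*π;  (15)²·∫sin(5x)² dx = 225·π/2 = 225*π/2.
  (u')² cross terms: 2·(8)·(15)·∫cos(4x)·sin(5x) dx = 240·(10/9) = 800/3.
  So ∫_0^π (u')² dx = 32*π + 225*π/2 + 800/3 = 800/3 + 289*π/2.
||u||_{H^1}^2 = (32/3 + 13*π/2) + (800/3 + 289*π/2) = 832/3 + 151*π.


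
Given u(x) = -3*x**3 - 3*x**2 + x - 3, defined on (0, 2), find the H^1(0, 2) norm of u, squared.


||u||_{H^1}^2 = 152968/105

The H^1 norm (squared) on an interval (0, L) is
  ||u||_{H^1}^2 = ∫_0^L u(x)^2 dx + ∫_0^L u'(x)^2 dx.
Compute u'(x) = -9*x**2 - 6*x + 1.
Then u(x)^2 = 9*x**6 + 18*x**5 + 3*x**4 + 12*x**3 + 19*x**2 - 6*x + 9 and u'(x)^2 = 81*x**4 + 108*x**3 + 18*x**2 - 12*x + 1.
Integrate each monomial from 0 to 2 using ∫_0^2 c·x^n dx = c·2^(n+1)/(n+1):
  ∫_0^2 u(x)^2 dx = ∫_0^2 (9*x^6 + 18*x^5 + 3*x^4 + 12*x^3 + 19*x^2 - 6*x + 9) dx. Term by term:
    ∫_0^2 9*x^6 dx = 1152/7;  ∫_0^2 18*x^5 dx = 192;  ∫_0^2 3*x^4 dx = 96/5;
    ∫_0^2 12*x^3 dx = 48;  ∫_0^2 19*x^2 dx = 152/3;  ∫_0^2 -6*x dx = -12;
    ∫_0^2 9 dx = 18.
  Sum: 1152/7 + 192 + 96/5 + 48 + 152/3 − 12 + 18 = 50446/105.
  ∫_0^2 u'(x)^2 dx = ∫_0^2 (81*x^4 + 108*x^3 + 18*x^2 - 12*x + 1) dx. Term by term:
    ∫_0^2 81*x^4 dx = 2592/5;  ∫_0^2 108*x^3 dx = 432;  ∫_0^2 18*x^2 dx = 48;
    ∫_0^2 -12*x dx = -24;  ∫_0^2 1 dx = 2.
  Sum: 2592/5 + 432 + 48 − 24 + 2 = 4882/5.
Adding: ||u||_{H^1}^2 = 50446/105 + 4882/5 = 152968/105.


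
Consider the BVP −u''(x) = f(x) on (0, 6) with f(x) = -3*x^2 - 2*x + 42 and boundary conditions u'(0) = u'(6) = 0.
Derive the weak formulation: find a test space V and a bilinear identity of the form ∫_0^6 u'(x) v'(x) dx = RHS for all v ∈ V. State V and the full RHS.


V = H^1(0, 6) (no boundary constraint on v; u is determined up to an additive constant); weak form: ∫_0^6 u'v' dx = ∫_0^6 (-3*x^2 - 2*x + 42) v dx for all v ∈ V.

Multiply both sides by a test function v and integrate from 0 to 6:
  ∫_0^6 −u''(x) v(x) dx = ∫_0^6 f(x) v(x) dx.
Integrate the LHS by parts once:
  ∫_0^6 −u'' v dx = −[u'(x) v(x)]_0^6 + ∫_0^6 u'(x) v'(x) dx.
Thus ∫_0^6 u'(x) v'(x) dx = ∫_0^6 f(x) v(x) dx + [u'(x) v(x)]_0^6.
Choose V so that boundary terms are either known or forced to vanish.
u has homogeneous Neumann: u'(0) = u'(6) = 0. So [u' v]_0^6 = 0·v(6) − 0·v(0) = 0 for any v; take V = H^1(0, 6).
Weak formulation: find u (satisfying any essential BC) such that ∫_0^6 u'(x) v'(x) dx = ∫_0^6 f v dx for all v ∈ V (homogeneous Neumann, so boundary terms vanish).
Substituting f(x) = -3*x^2 - 2*x + 42, the right-hand side is ∫_0^6 (-3*x^2 - 2*x + 42) v dx.
Compatibility check (pure Neumann): taking v ≡ 1 ∈ V gives 0 = ∫_0^6 f dx + (0) − (0), i.e. ∫_0^6 f dx must equal u'(0) − u'(6) = 0. Indeed ∫_0^6 (-3*x^2 - 2*x + 42) dx = 0, so the data are compatible. The solution is then unique only up to an additive constant (fix it e.g. by requiring ∫_0^6 u dx = 0).


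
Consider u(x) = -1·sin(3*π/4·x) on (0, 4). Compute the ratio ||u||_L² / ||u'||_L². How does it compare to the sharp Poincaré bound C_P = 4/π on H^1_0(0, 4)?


||u||_L² / ||u'||_L² = 4/(3*π) < C_P = 4/π.

u(x) = -1·sin(3*π/4·x), so u'(x) = -3*π*cos(3*π*x/4)/4.
Writing u(x) = A·sin(kπx/L) with A = -1 and k = 3, use ∫_0^L sin²(kπx/L) dx = L/2 and ∫_0^L cos²(kπx/L) dx = L/2.
u² = 1·sin²(3*π/4·x) and (u')² = 9*π^2/16·cos²(3*π/4·x), and each of sin², cos² integrates to L/2 = 2 over (0, 4).
∫_0^4 u² dx = 2, so ||u||_L² = sqrt(2).
∫_0^4 (u')² dx = 9*π^2/8, so ||u'||_L² = 3*sqrt(2)*π/4.
Ratio ||u||_L² / ||u'||_L² = 4/(3*π).
Sharp Poincaré constant on H^1_0(0, 4) is C_P = L/π = 4/π, achieved by sin(π/4·x).
This is the k = 3 harmonic; the ratio L/(kπ) is strictly less than C_P = L/π, consistent with the sharp inequality ||u||_L² ≤ C_P ||u'||_L².


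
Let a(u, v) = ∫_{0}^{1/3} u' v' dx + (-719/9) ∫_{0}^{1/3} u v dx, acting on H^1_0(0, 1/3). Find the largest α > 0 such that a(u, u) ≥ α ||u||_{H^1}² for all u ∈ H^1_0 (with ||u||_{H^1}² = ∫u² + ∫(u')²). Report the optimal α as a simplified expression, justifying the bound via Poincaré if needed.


α = (-719 + 81*π^2)/(9*(1 + 9*π^2))

Coercivity of a(·,·) on H^1_0(0, 1/3) means a(u, u) ≥ α ||u||_{H^1}² for every u ∈ H^1_0.
The interval has length L = 1/3, and Poincaré/coercivity depend only on L. Here a(u, u) = ∫(u')² + (-719/9)·∫u².
Here c = -719/9 < 0 with |c| < (π/L)² = 9*π^2, so coercivity still holds. The condition a(u,u) ≥ α||u||_{H^1}² reads (1−α)∫(u')² ≥ (α−c)∫u². Any admissible α is ≤ 1 (rapidly oscillating u have ∫u²/∫(u')² → 0), and α = 1 would force 0 ≥ (1−c)∫u², impossible since c < 1; so 1−α > 0. By the sharp Poincaré inequality on H^1_0 of an interval of length L, ∫(u')² ≥ (π/L)²∫u² with equality for the first sine mode sin(π(x−x₀)/L) (x₀ the left endpoint), so the inequality holds for all u iff (1−α)(π/L)² ≥ α − c, i.e. α ≤ ((π/L)² + c)/((π/L)² + 1) = (1 + c(L/π)²)/(1 + (L/π)²). (Direct route, valid since c ≤ 0: Poincaré gives c∫u² ≥ c(L/π)²∫(u')², so a(u,u) ≥ (1 + c(L/π)²)∫(u')², while ||u||_{H^1}² ≤ (1 + (L/π)²)∫(u')²; dividing yields the same α.) With (π/L)² = 9*π^2 and c = -719/9, the largest admissible constant is α = ((π/L)² + c)/((π/L)² + 1).
Simplifying, α = (-719 + 81*π^2)/(9*(1 + 9*π^2)).
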